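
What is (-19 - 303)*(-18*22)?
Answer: 127512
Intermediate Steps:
(-19 - 303)*(-18*22) = -322*(-396) = 127512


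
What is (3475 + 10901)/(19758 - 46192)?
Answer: -7188/13217 ≈ -0.54385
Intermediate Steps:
(3475 + 10901)/(19758 - 46192) = 14376/(-26434) = 14376*(-1/26434) = -7188/13217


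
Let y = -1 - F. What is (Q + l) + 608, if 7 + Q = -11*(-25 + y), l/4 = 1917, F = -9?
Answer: 8456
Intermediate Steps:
l = 7668 (l = 4*1917 = 7668)
y = 8 (y = -1 - 1*(-9) = -1 + 9 = 8)
Q = 180 (Q = -7 - 11*(-25 + 8) = -7 - 11*(-17) = -7 + 187 = 180)
(Q + l) + 608 = (180 + 7668) + 608 = 7848 + 608 = 8456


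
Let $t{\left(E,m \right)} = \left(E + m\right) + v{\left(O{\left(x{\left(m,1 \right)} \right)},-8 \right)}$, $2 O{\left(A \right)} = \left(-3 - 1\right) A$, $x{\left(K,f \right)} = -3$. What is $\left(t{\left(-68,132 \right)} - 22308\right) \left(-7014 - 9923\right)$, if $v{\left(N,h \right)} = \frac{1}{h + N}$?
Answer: $\frac{753510193}{2} \approx 3.7676 \cdot 10^{8}$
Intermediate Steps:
$O{\left(A \right)} = - 2 A$ ($O{\left(A \right)} = \frac{\left(-3 - 1\right) A}{2} = \frac{\left(-4\right) A}{2} = - 2 A$)
$v{\left(N,h \right)} = \frac{1}{N + h}$
$t{\left(E,m \right)} = - \frac{1}{2} + E + m$ ($t{\left(E,m \right)} = \left(E + m\right) + \frac{1}{\left(-2\right) \left(-3\right) - 8} = \left(E + m\right) + \frac{1}{6 - 8} = \left(E + m\right) + \frac{1}{-2} = \left(E + m\right) - \frac{1}{2} = - \frac{1}{2} + E + m$)
$\left(t{\left(-68,132 \right)} - 22308\right) \left(-7014 - 9923\right) = \left(\left(- \frac{1}{2} - 68 + 132\right) - 22308\right) \left(-7014 - 9923\right) = \left(\frac{127}{2} - 22308\right) \left(-16937\right) = \left(- \frac{44489}{2}\right) \left(-16937\right) = \frac{753510193}{2}$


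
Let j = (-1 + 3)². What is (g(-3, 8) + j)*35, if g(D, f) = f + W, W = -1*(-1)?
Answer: 455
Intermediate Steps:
W = 1
g(D, f) = 1 + f (g(D, f) = f + 1 = 1 + f)
j = 4 (j = 2² = 4)
(g(-3, 8) + j)*35 = ((1 + 8) + 4)*35 = (9 + 4)*35 = 13*35 = 455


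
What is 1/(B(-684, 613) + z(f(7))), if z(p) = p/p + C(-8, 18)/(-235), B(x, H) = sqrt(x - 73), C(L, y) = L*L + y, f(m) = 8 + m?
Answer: 35955/41828734 - 55225*I*sqrt(757)/41828734 ≈ 0.00085958 - 0.036325*I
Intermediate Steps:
C(L, y) = y + L**2 (C(L, y) = L**2 + y = y + L**2)
B(x, H) = sqrt(-73 + x)
z(p) = 153/235 (z(p) = p/p + (18 + (-8)**2)/(-235) = 1 + (18 + 64)*(-1/235) = 1 + 82*(-1/235) = 1 - 82/235 = 153/235)
1/(B(-684, 613) + z(f(7))) = 1/(sqrt(-73 - 684) + 153/235) = 1/(sqrt(-757) + 153/235) = 1/(I*sqrt(757) + 153/235) = 1/(153/235 + I*sqrt(757))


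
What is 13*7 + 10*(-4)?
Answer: 51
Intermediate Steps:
13*7 + 10*(-4) = 91 - 40 = 51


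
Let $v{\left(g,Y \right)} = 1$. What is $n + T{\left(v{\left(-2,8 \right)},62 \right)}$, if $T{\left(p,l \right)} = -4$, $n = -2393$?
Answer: $-2397$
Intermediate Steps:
$n + T{\left(v{\left(-2,8 \right)},62 \right)} = -2393 - 4 = -2397$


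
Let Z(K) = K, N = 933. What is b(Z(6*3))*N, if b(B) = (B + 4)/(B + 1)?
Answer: 20526/19 ≈ 1080.3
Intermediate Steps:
b(B) = (4 + B)/(1 + B)
b(Z(6*3))*N = ((4 + 6*3)/(1 + 6*3))*933 = ((4 + 18)/(1 + 18))*933 = (22/19)*933 = 20526/19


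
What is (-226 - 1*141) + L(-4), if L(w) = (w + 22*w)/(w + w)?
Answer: -711/2 ≈ -355.50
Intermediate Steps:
L(w) = 23/2 (L(w) = (23*w)/((2*w)) = (23*w)*(1/(2*w)) = 23/2)
(-226 - 1*141) + L(-4) = (-226 - 1*141) + 23/2 = (-226 - 141) + 23/2 = -367 + 23/2 = -711/2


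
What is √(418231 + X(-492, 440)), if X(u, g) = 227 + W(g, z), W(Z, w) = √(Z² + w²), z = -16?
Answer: √(418458 + 8*√3029) ≈ 647.22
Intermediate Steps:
X(u, g) = 227 + √(256 + g²) (X(u, g) = 227 + √(g² + (-16)²) = 227 + √(g² + 256) = 227 + √(256 + g²))
√(418231 + X(-492, 440)) = √(418231 + (227 + √(256 + 440²))) = √(418231 + (227 + √(256 + 193600))) = √(418231 + (227 + √193856)) = √(418231 + (227 + 8*√3029)) = √(418458 + 8*√3029)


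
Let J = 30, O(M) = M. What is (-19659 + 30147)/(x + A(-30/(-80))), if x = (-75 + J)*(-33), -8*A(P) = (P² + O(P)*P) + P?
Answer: 894976/126713 ≈ 7.0630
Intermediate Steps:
A(P) = -P²/4 - P/8 (A(P) = -((P² + P*P) + P)/8 = -((P² + P²) + P)/8 = -(2*P² + P)/8 = -(P + 2*P²)/8 = -P²/4 - P/8)
x = 1485 (x = (-75 + 30)*(-33) = -45*(-33) = 1485)
(-19659 + 30147)/(x + A(-30/(-80))) = (-19659 + 30147)/(1485 - (-30/(-80))*(1 + 2*(-30/(-80)))/8) = 10488/(1485 - (-30*(-1/80))*(1 + 2*(-30*(-1/80)))/8) = 10488/(1485 - ⅛*3/8*(1 + 2*(3/8))) = 10488/(1485 - ⅛*3/8*(1 + ¾)) = 10488/(1485 - ⅛*3/8*7/4) = 10488/(1485 - 21/256) = 10488/(380139/256) = 10488*(256/380139) = 894976/126713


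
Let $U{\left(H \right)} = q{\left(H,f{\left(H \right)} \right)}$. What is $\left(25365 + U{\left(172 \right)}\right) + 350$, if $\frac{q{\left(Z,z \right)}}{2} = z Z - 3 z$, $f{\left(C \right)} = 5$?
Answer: $27405$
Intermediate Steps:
$q{\left(Z,z \right)} = - 6 z + 2 Z z$ ($q{\left(Z,z \right)} = 2 \left(z Z - 3 z\right) = 2 \left(Z z - 3 z\right) = 2 \left(- 3 z + Z z\right) = - 6 z + 2 Z z$)
$U{\left(H \right)} = -30 + 10 H$ ($U{\left(H \right)} = 2 \cdot 5 \left(-3 + H\right) = -30 + 10 H$)
$\left(25365 + U{\left(172 \right)}\right) + 350 = \left(25365 + \left(-30 + 10 \cdot 172\right)\right) + 350 = \left(25365 + \left(-30 + 1720\right)\right) + 350 = \left(25365 + 1690\right) + 350 = 27055 + 350 = 27405$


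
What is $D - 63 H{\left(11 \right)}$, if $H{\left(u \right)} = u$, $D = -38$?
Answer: $-731$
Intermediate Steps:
$D - 63 H{\left(11 \right)} = -38 - 693 = -731$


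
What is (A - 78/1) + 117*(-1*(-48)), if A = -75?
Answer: 5463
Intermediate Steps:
(A - 78/1) + 117*(-1*(-48)) = (-75 - 78/1) + 117*(-1*(-48)) = (-75 - 78*1) + 117*48 = (-75 - 78) + 5616 = -153 + 5616 = 5463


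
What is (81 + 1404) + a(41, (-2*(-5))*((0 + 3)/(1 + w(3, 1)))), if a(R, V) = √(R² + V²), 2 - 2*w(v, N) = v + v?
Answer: 1485 + √2581 ≈ 1535.8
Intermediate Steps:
w(v, N) = 1 - v (w(v, N) = 1 - (v + v)/2 = 1 - v)
(81 + 1404) + a(41, (-2*(-5))*((0 + 3)/(1 + w(3, 1)))) = (81 + 1404) + √(41² + ((-2*(-5))*((0 + 3)/(1 + (1 - 1*3))))²) = 1485 + √(1681 + (10*(3/(1 + (1 - 3))))²) = 1485 + √(1681 + (10*(3/(1 - 2)))²) = 1485 + √(1681 + (10*(3/(-1)))²) = 1485 + √(1681 + (10*(3*(-1)))²) = 1485 + √(1681 + (10*(-3))²) = 1485 + √(1681 + (-30)²) = 1485 + √(1681 + 900) = 1485 + √2581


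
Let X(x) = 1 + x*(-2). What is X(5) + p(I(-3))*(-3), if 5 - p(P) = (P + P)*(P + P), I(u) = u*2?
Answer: 408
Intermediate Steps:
X(x) = 1 - 2*x
I(u) = 2*u
p(P) = 5 - 4*P² (p(P) = 5 - (P + P)*(P + P) = 5 - 2*P*2*P = 5 - 4*P²)
X(5) + p(I(-3))*(-3) = (1 - 2*5) + (5 - 4*(2*(-3))²)*(-3) = (1 - 10) + (5 - 4*(-6)²)*(-3) = -9 + (5 - 4*36)*(-3) = -9 + (5 - 144)*(-3) = -9 - 139*(-3) = -9 + 417 = 408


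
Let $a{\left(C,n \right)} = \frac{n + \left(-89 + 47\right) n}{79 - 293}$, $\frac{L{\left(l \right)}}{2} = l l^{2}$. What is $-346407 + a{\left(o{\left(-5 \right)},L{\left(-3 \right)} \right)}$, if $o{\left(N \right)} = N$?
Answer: $- \frac{37066656}{107} \approx -3.4642 \cdot 10^{5}$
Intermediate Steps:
$L{\left(l \right)} = 2 l^{3}$ ($L{\left(l \right)} = 2 l l^{2} = 2 l^{3}$)
$a{\left(C,n \right)} = \frac{41 n}{214}$ ($a{\left(C,n \right)} = \frac{n - 42 n}{-214} = - 41 n \left(- \frac{1}{214}\right) = \frac{41 n}{214}$)
$-346407 + a{\left(o{\left(-5 \right)},L{\left(-3 \right)} \right)} = -346407 + \frac{41 \cdot 2 \left(-3\right)^{3}}{214} = -346407 + \frac{41 \cdot 2 \left(-27\right)}{214} = -346407 + \frac{41}{214} \left(-54\right) = -346407 - \frac{1107}{107} = - \frac{37066656}{107}$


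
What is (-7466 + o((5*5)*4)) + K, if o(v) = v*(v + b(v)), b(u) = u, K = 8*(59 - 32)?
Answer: 12750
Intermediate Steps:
K = 216 (K = 8*27 = 216)
o(v) = 2*v² (o(v) = v*(v + v) = v*(2*v) = 2*v²)
(-7466 + o((5*5)*4)) + K = (-7466 + 2*((5*5)*4)²) + 216 = (-7466 + 2*(25*4)²) + 216 = (-7466 + 2*100²) + 216 = (-7466 + 2*10000) + 216 = (-7466 + 20000) + 216 = 12534 + 216 = 12750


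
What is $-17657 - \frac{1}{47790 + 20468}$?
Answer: $- \frac{1205231507}{68258} \approx -17657.0$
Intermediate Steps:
$-17657 - \frac{1}{47790 + 20468} = -17657 - \frac{1}{68258} = - \frac{1205231507}{68258}$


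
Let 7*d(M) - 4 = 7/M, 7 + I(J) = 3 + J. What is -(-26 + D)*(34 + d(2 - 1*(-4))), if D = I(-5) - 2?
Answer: 53983/42 ≈ 1285.3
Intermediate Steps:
I(J) = -4 + J (I(J) = -7 + (3 + J) = -4 + J)
d(M) = 4/7 + 1/M (d(M) = 4/7 + (7/M)/7 = 4/7 + 1/M)
D = -11 (D = (-4 - 5) - 2 = -9 - 2 = -11)
-(-26 + D)*(34 + d(2 - 1*(-4))) = -(-26 - 11)*(34 + (4/7 + 1/(2 - 1*(-4)))) = -(-37)*(34 + (4/7 + 1/(2 + 4))) = -(-37)*(34 + (4/7 + 1/6)) = -(-37)*(34 + 31/42) = -(-37)*1459/42 = -1*(-53983/42) = 53983/42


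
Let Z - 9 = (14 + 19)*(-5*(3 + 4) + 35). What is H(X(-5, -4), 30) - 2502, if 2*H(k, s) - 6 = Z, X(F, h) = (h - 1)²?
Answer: -4989/2 ≈ -2494.5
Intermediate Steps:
X(F, h) = (-1 + h)²
Z = 9 (Z = 9 + (14 + 19)*(-5*(3 + 4) + 35) = 9 + 33*(-5*7 + 35) = 9 + 33*(-35 + 35) = 9 + 33*0 = 9 + 0 = 9)
H(k, s) = 15/2 (H(k, s) = 3 + (½)*9 = 3 + 9/2 = 15/2)
H(X(-5, -4), 30) - 2502 = 15/2 - 2502 = -4989/2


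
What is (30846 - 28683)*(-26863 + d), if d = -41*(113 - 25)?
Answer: -65908773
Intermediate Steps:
d = -3608 (d = -41*88 = -3608)
(30846 - 28683)*(-26863 + d) = (30846 - 28683)*(-26863 - 3608) = 2163*(-30471) = -65908773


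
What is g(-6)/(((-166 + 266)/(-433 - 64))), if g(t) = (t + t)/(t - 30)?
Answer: -497/300 ≈ -1.6567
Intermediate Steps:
g(t) = 2*t/(-30 + t) (g(t) = (2*t)/(-30 + t) = 2*t/(-30 + t))
g(-6)/(((-166 + 266)/(-433 - 64))) = (2*(-6)/(-30 - 6))/(((-166 + 266)/(-433 - 64))) = (2*(-6)/(-36))/((100/(-497))) = (2*(-6)*(-1/36))/((100*(-1/497))) = 1/(3*(-100/497)) = (⅓)*(-497/100) = -497/300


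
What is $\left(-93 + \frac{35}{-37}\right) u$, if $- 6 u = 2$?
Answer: $\frac{3476}{111} \approx 31.315$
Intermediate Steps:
$u = - \frac{1}{3}$ ($u = \left(- \frac{1}{6}\right) 2 = - \frac{1}{3} \approx -0.33333$)
$\left(-93 + \frac{35}{-37}\right) u = \left(-93 + \frac{35}{-37}\right) \left(- \frac{1}{3}\right) = \left(-93 + 35 \left(- \frac{1}{37}\right)\right) \left(- \frac{1}{3}\right) = \left(-93 - \frac{35}{37}\right) \left(- \frac{1}{3}\right) = \left(- \frac{3476}{37}\right) \left(- \frac{1}{3}\right) = \frac{3476}{111}$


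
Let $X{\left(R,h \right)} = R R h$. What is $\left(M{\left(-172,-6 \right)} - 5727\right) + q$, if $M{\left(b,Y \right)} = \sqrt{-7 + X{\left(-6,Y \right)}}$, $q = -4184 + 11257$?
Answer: $1346 + i \sqrt{223} \approx 1346.0 + 14.933 i$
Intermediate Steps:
$X{\left(R,h \right)} = h R^{2}$ ($X{\left(R,h \right)} = R^{2} h = h R^{2}$)
$q = 7073$
$M{\left(b,Y \right)} = \sqrt{-7 + 36 Y}$ ($M{\left(b,Y \right)} = \sqrt{-7 + Y \left(-6\right)^{2}} = \sqrt{-7 + Y 36} = \sqrt{-7 + 36 Y}$)
$\left(M{\left(-172,-6 \right)} - 5727\right) + q = \left(\sqrt{-7 + 36 \left(-6\right)} - 5727\right) + 7073 = \left(\sqrt{-7 - 216} - 5727\right) + 7073 = \left(\sqrt{-223} - 5727\right) + 7073 = \left(i \sqrt{223} - 5727\right) + 7073 = \left(-5727 + i \sqrt{223}\right) + 7073 = 1346 + i \sqrt{223}$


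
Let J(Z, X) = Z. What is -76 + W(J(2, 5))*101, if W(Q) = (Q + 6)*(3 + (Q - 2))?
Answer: 2348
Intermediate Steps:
W(Q) = (1 + Q)*(6 + Q) (W(Q) = (6 + Q)*(3 + (-2 + Q)) = (6 + Q)*(1 + Q) = (1 + Q)*(6 + Q))
-76 + W(J(2, 5))*101 = -76 + (6 + 2² + 7*2)*101 = -76 + (6 + 4 + 14)*101 = -76 + 24*101 = -76 + 2424 = 2348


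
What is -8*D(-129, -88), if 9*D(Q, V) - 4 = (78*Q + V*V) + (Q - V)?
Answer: 6280/3 ≈ 2093.3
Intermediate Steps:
D(Q, V) = 4/9 - V/9 + V²/9 + 79*Q/9 (D(Q, V) = 4/9 + ((78*Q + V*V) + (Q - V))/9 = 4/9 + ((78*Q + V²) + (Q - V))/9 = 4/9 + ((V² + 78*Q) + (Q - V))/9 = 4/9 + (V² - V + 79*Q)/9 = 4/9 + (-V/9 + V²/9 + 79*Q/9) = 4/9 - V/9 + V²/9 + 79*Q/9)
-8*D(-129, -88) = -8*(4/9 - ⅑*(-88) + (⅑)*(-88)² + (79/9)*(-129)) = -8*(4/9 + 88/9 + (⅑)*7744 - 3397/3) = -8*(4/9 + 88/9 + 7744/9 - 3397/3) = -8*(-785/3) = 6280/3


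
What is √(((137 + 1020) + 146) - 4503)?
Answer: 40*I*√2 ≈ 56.569*I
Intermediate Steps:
√(((137 + 1020) + 146) - 4503) = √((1157 + 146) - 4503) = √(1303 - 4503) = √(-3200) = 40*I*√2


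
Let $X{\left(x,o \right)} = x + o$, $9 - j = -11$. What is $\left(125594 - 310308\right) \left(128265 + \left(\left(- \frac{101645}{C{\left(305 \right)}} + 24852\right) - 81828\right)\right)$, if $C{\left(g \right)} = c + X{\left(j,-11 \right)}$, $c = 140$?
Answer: $- \frac{1943268121024}{149} \approx -1.3042 \cdot 10^{10}$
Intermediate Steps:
$j = 20$ ($j = 9 - -11 = 9 + 11 = 20$)
$X{\left(x,o \right)} = o + x$
$C{\left(g \right)} = 149$ ($C{\left(g \right)} = 140 + \left(-11 + 20\right) = 140 + 9 = 149$)
$\left(125594 - 310308\right) \left(128265 + \left(\left(- \frac{101645}{C{\left(305 \right)}} + 24852\right) - 81828\right)\right) = \left(125594 - 310308\right) \left(128265 - \left(56976 + \frac{101645}{149}\right)\right) = - 184714 \left(128265 + \left(\left(\left(-101645\right) \frac{1}{149} + 24852\right) - 81828\right)\right) = - 184714 \left(128265 + \left(\left(- \frac{101645}{149} + 24852\right) - 81828\right)\right) = - 184714 \left(128265 + \left(\frac{3601303}{149} - 81828\right)\right) = - 184714 \left(128265 - \frac{8591069}{149}\right) = \left(-184714\right) \frac{10520416}{149} = - \frac{1943268121024}{149}$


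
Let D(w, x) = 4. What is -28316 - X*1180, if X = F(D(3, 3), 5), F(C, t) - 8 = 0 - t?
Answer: -31856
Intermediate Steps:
F(C, t) = 8 - t (F(C, t) = 8 + (0 - t) = 8 - t)
X = 3 (X = 8 - 1*5 = 8 - 5 = 3)
-28316 - X*1180 = -28316 - 3*1180 = -28316 - 1*3540 = -28316 - 3540 = -31856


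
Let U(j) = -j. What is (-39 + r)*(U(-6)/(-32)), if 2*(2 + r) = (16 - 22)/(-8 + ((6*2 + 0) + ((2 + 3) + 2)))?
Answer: 681/88 ≈ 7.7386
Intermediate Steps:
r = -25/11 (r = -2 + ((16 - 22)/(-8 + ((6*2 + 0) + ((2 + 3) + 2))))/2 = -2 + (-6/(-8 + ((12 + 0) + (5 + 2))))/2 = -2 + (-6/(-8 + (12 + 7)))/2 = -2 + (-6/(-8 + 19))/2 = -2 + (-6/11)/2 = -2 + (-6*1/11)/2 = -2 + (½)*(-6/11) = -2 - 3/11 = -25/11 ≈ -2.2727)
(-39 + r)*(U(-6)/(-32)) = (-39 - 25/11)*(-1*(-6)/(-32)) = -2724*(-1)/(11*32) = -454/11*(-3/16) = 681/88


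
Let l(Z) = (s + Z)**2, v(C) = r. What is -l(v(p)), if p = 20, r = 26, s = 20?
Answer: -2116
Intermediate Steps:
v(C) = 26
l(Z) = (20 + Z)**2
-l(v(p)) = -(20 + 26)**2 = -1*46**2 = -1*2116 = -2116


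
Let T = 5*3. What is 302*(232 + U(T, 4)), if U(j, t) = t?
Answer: 71272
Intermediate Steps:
T = 15
302*(232 + U(T, 4)) = 302*(232 + 4) = 302*236 = 71272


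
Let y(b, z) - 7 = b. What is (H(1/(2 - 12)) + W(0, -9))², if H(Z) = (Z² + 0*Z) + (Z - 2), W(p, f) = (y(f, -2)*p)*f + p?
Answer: 43681/10000 ≈ 4.3681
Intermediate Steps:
y(b, z) = 7 + b
W(p, f) = p + f*p*(7 + f) (W(p, f) = ((7 + f)*p)*f + p = (p*(7 + f))*f + p = f*p*(7 + f) + p = p + f*p*(7 + f))
H(Z) = -2 + Z + Z² (H(Z) = (Z² + 0) + (-2 + Z) = Z² + (-2 + Z) = -2 + Z + Z²)
(H(1/(2 - 12)) + W(0, -9))² = ((-2 + 1/(2 - 12) + (1/(2 - 12))²) + 0*(1 - 9*(7 - 9)))² = ((-2 + 1/(-10) + (1/(-10))²) + 0*(1 - 9*(-2)))² = ((-2 - ⅒ + (-⅒)²) + 0*(1 + 18))² = ((-2 - ⅒ + 1/100) + 0*19)² = (-209/100 + 0)² = (-209/100)² = 43681/10000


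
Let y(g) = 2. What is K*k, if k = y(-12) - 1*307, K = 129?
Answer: -39345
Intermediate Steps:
k = -305 (k = 2 - 1*307 = 2 - 307 = -305)
K*k = 129*(-305) = -39345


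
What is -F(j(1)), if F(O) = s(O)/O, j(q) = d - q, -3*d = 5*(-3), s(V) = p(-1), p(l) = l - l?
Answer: 0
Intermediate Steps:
p(l) = 0
s(V) = 0
d = 5 (d = -5*(-3)/3 = -⅓*(-15) = 5)
j(q) = 5 - q
F(O) = 0 (F(O) = 0/O = 0)
-F(j(1)) = -1*0 = 0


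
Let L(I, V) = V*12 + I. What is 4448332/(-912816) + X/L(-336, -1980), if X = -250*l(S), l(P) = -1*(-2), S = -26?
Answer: -555888541/114558408 ≈ -4.8524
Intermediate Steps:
l(P) = 2
X = -500 (X = -250*2 = -500)
L(I, V) = I + 12*V (L(I, V) = 12*V + I = I + 12*V)
4448332/(-912816) + X/L(-336, -1980) = 4448332/(-912816) - 500/(-336 + 12*(-1980)) = 4448332*(-1/912816) - 500/(-336 - 23760) = -1112083/228204 - 500/(-24096) = -1112083/228204 - 500*(-1/24096) = -1112083/228204 + 125/6024 = -555888541/114558408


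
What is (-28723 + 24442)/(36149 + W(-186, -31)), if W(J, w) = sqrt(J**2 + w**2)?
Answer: -1394179/11772204 + 44237*sqrt(37)/435571548 ≈ -0.11781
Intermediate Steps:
(-28723 + 24442)/(36149 + W(-186, -31)) = (-28723 + 24442)/(36149 + sqrt((-186)**2 + (-31)**2)) = -4281/(36149 + sqrt(34596 + 961)) = -4281/(36149 + sqrt(35557)) = -4281/(36149 + 31*sqrt(37))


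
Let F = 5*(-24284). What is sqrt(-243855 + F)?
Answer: 5*I*sqrt(14611) ≈ 604.38*I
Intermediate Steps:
F = -121420
sqrt(-243855 + F) = sqrt(-243855 - 121420) = sqrt(-365275) = 5*I*sqrt(14611)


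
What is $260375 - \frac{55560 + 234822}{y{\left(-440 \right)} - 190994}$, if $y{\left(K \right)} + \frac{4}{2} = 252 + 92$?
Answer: $\frac{24820652441}{95326} \approx 2.6038 \cdot 10^{5}$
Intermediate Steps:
$y{\left(K \right)} = 342$ ($y{\left(K \right)} = -2 + \left(252 + 92\right) = -2 + 344 = 342$)
$260375 - \frac{55560 + 234822}{y{\left(-440 \right)} - 190994} = 260375 - \frac{55560 + 234822}{342 - 190994} = 260375 - \frac{290382}{-190652} = 260375 - 290382 \left(- \frac{1}{190652}\right) = 260375 - - \frac{145191}{95326} = 260375 + \frac{145191}{95326} = \frac{24820652441}{95326}$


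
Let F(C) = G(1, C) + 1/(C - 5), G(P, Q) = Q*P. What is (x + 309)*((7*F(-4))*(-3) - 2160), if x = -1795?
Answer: 9244406/3 ≈ 3.0815e+6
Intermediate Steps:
G(P, Q) = P*Q
F(C) = C + 1/(-5 + C) (F(C) = 1*C + 1/(C - 5) = C + 1/(-5 + C))
(x + 309)*((7*F(-4))*(-3) - 2160) = (-1795 + 309)*((7*((1 + (-4)² - 5*(-4))/(-5 - 4)))*(-3) - 2160) = -1486*((7*((1 + 16 + 20)/(-9)))*(-3) - 2160) = -1486*((7*(-⅑*37))*(-3) - 2160) = -1486*((7*(-37/9))*(-3) - 2160) = -1486*(-259/9*(-3) - 2160) = -1486*(259/3 - 2160) = -1486*(-6221/3) = 9244406/3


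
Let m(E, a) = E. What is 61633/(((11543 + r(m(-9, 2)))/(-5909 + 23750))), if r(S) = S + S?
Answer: 1099594353/11525 ≈ 95410.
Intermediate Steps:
r(S) = 2*S
61633/(((11543 + r(m(-9, 2)))/(-5909 + 23750))) = 61633/(((11543 + 2*(-9))/(-5909 + 23750))) = 61633/(((11543 - 18)/17841)) = 61633/((11525*(1/17841))) = 61633/(11525/17841) = 61633*(17841/11525) = 1099594353/11525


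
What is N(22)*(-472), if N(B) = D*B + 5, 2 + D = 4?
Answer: -23128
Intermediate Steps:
D = 2 (D = -2 + 4 = 2)
N(B) = 5 + 2*B (N(B) = 2*B + 5 = 5 + 2*B)
N(22)*(-472) = (5 + 2*22)*(-472) = (5 + 44)*(-472) = 49*(-472) = -23128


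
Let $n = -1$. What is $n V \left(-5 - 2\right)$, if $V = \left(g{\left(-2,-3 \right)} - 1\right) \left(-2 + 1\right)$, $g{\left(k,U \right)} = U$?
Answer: $28$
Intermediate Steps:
$V = 4$ ($V = \left(-3 - 1\right) \left(-2 + 1\right) = \left(-4\right) \left(-1\right) = 4$)
$n V \left(-5 - 2\right) = \left(-1\right) 4 \left(-5 - 2\right) = \left(-4\right) \left(-7\right) = 28$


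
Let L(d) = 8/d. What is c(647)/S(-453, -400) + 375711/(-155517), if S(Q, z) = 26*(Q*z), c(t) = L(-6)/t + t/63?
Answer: -961985723119237/398192410298592 ≈ -2.4159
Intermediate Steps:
c(t) = -4/(3*t) + t/63 (c(t) = (8/(-6))/t + t/63 = (8*(-⅙))/t + t*(1/63) = -4/(3*t) + t/63)
S(Q, z) = 26*Q*z
c(647)/S(-453, -400) + 375711/(-155517) = ((1/63)*(-84 + 647²)/647)/((26*(-453)*(-400))) + 375711/(-155517) = ((1/63)*(1/647)*(-84 + 418609))/4711200 + 375711*(-1/155517) = ((1/63)*(1/647)*418525)*(1/4711200) - 125237/51839 = (418525/40761)*(1/4711200) - 125237/51839 = 16741/7681328928 - 125237/51839 = -961985723119237/398192410298592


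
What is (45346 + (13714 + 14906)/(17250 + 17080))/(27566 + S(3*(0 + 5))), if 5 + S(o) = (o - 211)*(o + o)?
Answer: 155675680/74430873 ≈ 2.0915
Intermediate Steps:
S(o) = -5 + 2*o*(-211 + o) (S(o) = -5 + (o - 211)*(o + o) = -5 + (-211 + o)*(2*o) = -5 + 2*o*(-211 + o))
(45346 + (13714 + 14906)/(17250 + 17080))/(27566 + S(3*(0 + 5))) = (45346 + (13714 + 14906)/(17250 + 17080))/(27566 + (-5 - 1266*(0 + 5) + 2*(3*(0 + 5))²)) = (45346 + 28620/34330)/(27566 + (-5 - 1266*5 + 2*(3*5)²)) = (45346 + 28620*(1/34330))/(27566 + (-5 - 422*15 + 2*15²)) = (45346 + 2862/3433)/(27566 + (-5 - 6330 + 2*225)) = 155675680/(3433*(27566 + (-5 - 6330 + 450))) = 155675680/(3433*(27566 - 5885)) = (155675680/3433)/21681 = (155675680/3433)*(1/21681) = 155675680/74430873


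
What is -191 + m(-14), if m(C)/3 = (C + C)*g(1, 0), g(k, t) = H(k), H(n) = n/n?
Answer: -275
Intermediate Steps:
H(n) = 1
g(k, t) = 1
m(C) = 6*C (m(C) = 3*((C + C)*1) = 3*((2*C)*1) = 3*(2*C) = 6*C)
-191 + m(-14) = -191 + 6*(-14) = -191 - 84 = -275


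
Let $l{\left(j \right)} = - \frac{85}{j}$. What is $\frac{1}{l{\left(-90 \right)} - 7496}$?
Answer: $- \frac{18}{134911} \approx -0.00013342$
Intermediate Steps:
$\frac{1}{l{\left(-90 \right)} - 7496} = \frac{1}{- \frac{85}{-90} - 7496} = \frac{1}{\left(-85\right) \left(- \frac{1}{90}\right) - 7496} = \frac{1}{\frac{17}{18} - 7496} = \frac{1}{- \frac{134911}{18}} = - \frac{18}{134911}$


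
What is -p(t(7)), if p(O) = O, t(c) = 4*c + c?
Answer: -35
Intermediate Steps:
t(c) = 5*c
-p(t(7)) = -5*7 = -1*35 = -35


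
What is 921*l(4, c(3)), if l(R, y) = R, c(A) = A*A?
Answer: 3684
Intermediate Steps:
c(A) = A²
921*l(4, c(3)) = 921*4 = 3684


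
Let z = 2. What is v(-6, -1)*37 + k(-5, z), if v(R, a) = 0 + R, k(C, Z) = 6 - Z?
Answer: -218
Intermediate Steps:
v(R, a) = R
v(-6, -1)*37 + k(-5, z) = -6*37 + (6 - 1*2) = -222 + (6 - 2) = -222 + 4 = -218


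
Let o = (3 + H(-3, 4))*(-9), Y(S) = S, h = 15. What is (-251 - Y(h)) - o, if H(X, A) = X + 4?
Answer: -230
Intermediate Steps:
H(X, A) = 4 + X
o = -36 (o = (3 + (4 - 3))*(-9) = (3 + 1)*(-9) = 4*(-9) = -36)
(-251 - Y(h)) - o = (-251 - 1*15) - 1*(-36) = (-251 - 15) + 36 = -266 + 36 = -230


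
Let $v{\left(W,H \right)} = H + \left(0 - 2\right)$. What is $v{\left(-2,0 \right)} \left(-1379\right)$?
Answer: $2758$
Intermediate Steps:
$v{\left(W,H \right)} = -2 + H$ ($v{\left(W,H \right)} = H + \left(0 - 2\right) = H - 2 = -2 + H$)
$v{\left(-2,0 \right)} \left(-1379\right) = \left(-2 + 0\right) \left(-1379\right) = \left(-2\right) \left(-1379\right) = 2758$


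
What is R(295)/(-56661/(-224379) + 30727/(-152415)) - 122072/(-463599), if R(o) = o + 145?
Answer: 387566128811288828/44853017346801 ≈ 8640.8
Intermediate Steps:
R(o) = 145 + o
R(295)/(-56661/(-224379) + 30727/(-152415)) - 122072/(-463599) = (145 + 295)/(-56661/(-224379) + 30727/(-152415)) - 122072/(-463599) = 440/(-56661*(-1/224379) + 30727*(-1/152415)) - 122072*(-1/463599) = 440/(18887/74793 - 30727/152415) + 122072/463599 = 440/(193499198/3799858365) + 122072/463599 = 440*(3799858365/193499198) + 122072/463599 = 835968840300/96749599 + 122072/463599 = 387566128811288828/44853017346801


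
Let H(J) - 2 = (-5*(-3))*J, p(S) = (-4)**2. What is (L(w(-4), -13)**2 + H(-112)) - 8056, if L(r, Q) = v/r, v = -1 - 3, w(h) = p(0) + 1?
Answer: -2813110/289 ≈ -9733.9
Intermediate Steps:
p(S) = 16
w(h) = 17 (w(h) = 16 + 1 = 17)
v = -4
H(J) = 2 + 15*J (H(J) = 2 + (-5*(-3))*J = 2 + 15*J)
L(r, Q) = -4/r
(L(w(-4), -13)**2 + H(-112)) - 8056 = ((-4/17)**2 + (2 + 15*(-112))) - 8056 = ((-4*1/17)**2 + (2 - 1680)) - 8056 = ((-4/17)**2 - 1678) - 8056 = (16/289 - 1678) - 8056 = -484926/289 - 8056 = -2813110/289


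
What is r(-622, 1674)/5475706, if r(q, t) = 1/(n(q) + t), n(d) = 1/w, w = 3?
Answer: 3/27504471238 ≈ 1.0907e-10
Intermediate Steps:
n(d) = ⅓ (n(d) = 1/3 = ⅓)
r(q, t) = 1/(⅓ + t)
r(-622, 1674)/5475706 = (3/(1 + 3*1674))/5475706 = (3/(1 + 5022))*(1/5475706) = (3/5023)*(1/5475706) = 3/27504471238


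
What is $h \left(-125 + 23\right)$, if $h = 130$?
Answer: $-13260$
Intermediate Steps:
$h \left(-125 + 23\right) = 130 \left(-125 + 23\right) = 130 \left(-102\right) = -13260$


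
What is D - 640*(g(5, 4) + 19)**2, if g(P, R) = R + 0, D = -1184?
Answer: -339744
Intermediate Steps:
g(P, R) = R
D - 640*(g(5, 4) + 19)**2 = -1184 - 640*(4 + 19)**2 = -1184 - 640*23**2 = -1184 - 640*529 = -1184 - 338560 = -339744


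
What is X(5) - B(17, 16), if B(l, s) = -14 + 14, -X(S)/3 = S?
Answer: -15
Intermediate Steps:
X(S) = -3*S
B(l, s) = 0
X(5) - B(17, 16) = -3*5 - 1*0 = -15 + 0 = -15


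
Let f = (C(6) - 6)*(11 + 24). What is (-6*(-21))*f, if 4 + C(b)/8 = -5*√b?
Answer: -167580 - 176400*√6 ≈ -5.9967e+5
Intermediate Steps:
C(b) = -32 - 40*√b (C(b) = -32 + 8*(-5*√b) = -32 - 40*√b)
f = -1330 - 1400*√6 (f = ((-32 - 40*√6) - 6)*(11 + 24) = (-38 - 40*√6)*35 = -1330 - 1400*√6 ≈ -4759.3)
(-6*(-21))*f = (-6*(-21))*(-1330 - 1400*√6) = 126*(-1330 - 1400*√6) = -167580 - 176400*√6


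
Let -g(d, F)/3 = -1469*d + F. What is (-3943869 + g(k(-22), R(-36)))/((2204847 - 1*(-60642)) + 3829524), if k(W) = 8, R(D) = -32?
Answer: -1302839/2031671 ≈ -0.64126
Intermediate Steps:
g(d, F) = -3*F + 4407*d (g(d, F) = -3*(-1469*d + F) = -3*(F - 1469*d) = -3*F + 4407*d)
(-3943869 + g(k(-22), R(-36)))/((2204847 - 1*(-60642)) + 3829524) = (-3943869 + (-3*(-32) + 4407*8))/((2204847 - 1*(-60642)) + 3829524) = (-3943869 + (96 + 35256))/((2204847 + 60642) + 3829524) = (-3943869 + 35352)/(2265489 + 3829524) = -3908517/6095013 = -3908517*1/6095013 = -1302839/2031671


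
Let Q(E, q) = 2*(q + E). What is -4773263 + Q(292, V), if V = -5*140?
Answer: -4774079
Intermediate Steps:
V = -700
Q(E, q) = 2*E + 2*q (Q(E, q) = 2*(E + q) = 2*E + 2*q)
-4773263 + Q(292, V) = -4773263 + (2*292 + 2*(-700)) = -4773263 + (584 - 1400) = -4773263 - 816 = -4774079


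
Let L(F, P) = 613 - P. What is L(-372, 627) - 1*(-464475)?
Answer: 464461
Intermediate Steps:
L(-372, 627) - 1*(-464475) = (613 - 1*627) - 1*(-464475) = (613 - 627) + 464475 = -14 + 464475 = 464461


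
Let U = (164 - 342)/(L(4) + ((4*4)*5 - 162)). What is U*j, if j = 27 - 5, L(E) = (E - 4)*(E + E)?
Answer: 1958/41 ≈ 47.756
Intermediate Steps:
L(E) = 2*E*(-4 + E) (L(E) = (-4 + E)*(2*E) = 2*E*(-4 + E))
U = 89/41 (U = (164 - 342)/(2*4*(-4 + 4) + ((4*4)*5 - 162)) = -178/(2*4*0 + (16*5 - 162)) = -178/(0 + (80 - 162)) = -178/(0 - 82) = -178/(-82) = -178*(-1/82) = 89/41 ≈ 2.1707)
j = 22
U*j = (89/41)*22 = 1958/41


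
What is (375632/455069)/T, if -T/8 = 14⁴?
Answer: -23477/8740965352 ≈ -2.6859e-6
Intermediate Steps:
T = -307328 (T = -8*14⁴ = -8*38416 = -307328)
(375632/455069)/T = (375632/455069)/(-307328) = (375632*(1/455069))*(-1/307328) = (375632/455069)*(-1/307328) = -23477/8740965352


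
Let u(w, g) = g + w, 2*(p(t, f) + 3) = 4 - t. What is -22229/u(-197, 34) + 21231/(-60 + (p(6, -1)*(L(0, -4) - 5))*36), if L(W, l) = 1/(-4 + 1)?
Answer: 6399595/38468 ≈ 166.36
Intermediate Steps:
L(W, l) = -⅓ (L(W, l) = 1/(-3) = -⅓)
p(t, f) = -1 - t/2 (p(t, f) = -3 + (4 - t)/2 = -3 + (2 - t/2) = -1 - t/2)
-22229/u(-197, 34) + 21231/(-60 + (p(6, -1)*(L(0, -4) - 5))*36) = -22229/(34 - 197) + 21231/(-60 + ((-1 - ½*6)*(-⅓ - 5))*36) = -22229/(-163) + 21231/(-60 + ((-1 - 3)*(-16/3))*36) = -22229*(-1/163) + 21231/(-60 - 4*(-16/3)*36) = 22229/163 + 21231/(-60 + (64/3)*36) = 22229/163 + 21231/(-60 + 768) = 22229/163 + 21231/708 = 22229/163 + 21231*(1/708) = 22229/163 + 7077/236 = 6399595/38468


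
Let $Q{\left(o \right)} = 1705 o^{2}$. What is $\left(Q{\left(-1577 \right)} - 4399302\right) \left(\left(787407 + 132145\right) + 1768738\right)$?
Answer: $11387098146630470$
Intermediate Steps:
$\left(Q{\left(-1577 \right)} - 4399302\right) \left(\left(787407 + 132145\right) + 1768738\right) = \left(1705 \left(-1577\right)^{2} - 4399302\right) \left(\left(787407 + 132145\right) + 1768738\right) = \left(1705 \cdot 2486929 - 4399302\right) \left(919552 + 1768738\right) = \left(4240213945 - 4399302\right) 2688290 = 4235814643 \cdot 2688290 = 11387098146630470$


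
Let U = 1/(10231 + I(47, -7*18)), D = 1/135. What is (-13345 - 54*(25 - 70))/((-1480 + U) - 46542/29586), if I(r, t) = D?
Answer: 74338006431890/10090442879797 ≈ 7.3672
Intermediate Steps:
D = 1/135 ≈ 0.0074074
I(r, t) = 1/135
U = 135/1381186 (U = 1/(10231 + 1/135) = 1/(1381186/135) = 135/1381186 ≈ 9.7742e-5)
(-13345 - 54*(25 - 70))/((-1480 + U) - 46542/29586) = (-13345 - 54*(25 - 70))/((-1480 + 135/1381186) - 46542/29586) = (-13345 - 54*(-45))/(-2044155145/1381186 - 46542*1/29586) = (-13345 + 2430)/(-2044155145/1381186 - 7757/4931) = -10915/(-10090442879797/6810628166) = -10915*(-6810628166/10090442879797) = 74338006431890/10090442879797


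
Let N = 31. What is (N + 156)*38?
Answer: 7106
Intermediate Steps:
(N + 156)*38 = (31 + 156)*38 = 187*38 = 7106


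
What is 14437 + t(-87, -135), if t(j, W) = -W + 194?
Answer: 14766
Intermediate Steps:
t(j, W) = 194 - W
14437 + t(-87, -135) = 14437 + (194 - 1*(-135)) = 14437 + (194 + 135) = 14437 + 329 = 14766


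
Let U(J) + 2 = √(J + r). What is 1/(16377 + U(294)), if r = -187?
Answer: 16375/268140518 - √107/268140518 ≈ 6.1030e-5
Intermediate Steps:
U(J) = -2 + √(-187 + J) (U(J) = -2 + √(J - 187) = -2 + √(-187 + J))
1/(16377 + U(294)) = 1/(16377 + (-2 + √(-187 + 294))) = 1/(16377 + (-2 + √107)) = 1/(16375 + √107)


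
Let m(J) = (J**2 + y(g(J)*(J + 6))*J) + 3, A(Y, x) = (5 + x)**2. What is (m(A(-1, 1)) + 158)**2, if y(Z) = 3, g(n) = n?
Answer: 2449225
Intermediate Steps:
m(J) = 3 + J**2 + 3*J (m(J) = (J**2 + 3*J) + 3 = 3 + J**2 + 3*J)
(m(A(-1, 1)) + 158)**2 = ((3 + ((5 + 1)**2)**2 + 3*(5 + 1)**2) + 158)**2 = ((3 + (6**2)**2 + 3*6**2) + 158)**2 = ((3 + 36**2 + 3*36) + 158)**2 = ((3 + 1296 + 108) + 158)**2 = (1407 + 158)**2 = 1565**2 = 2449225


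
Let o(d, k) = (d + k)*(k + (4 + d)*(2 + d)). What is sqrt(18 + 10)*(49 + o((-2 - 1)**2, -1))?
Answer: 2370*sqrt(7) ≈ 6270.4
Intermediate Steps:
o(d, k) = (d + k)*(k + (2 + d)*(4 + d))
sqrt(18 + 10)*(49 + o((-2 - 1)**2, -1)) = sqrt(18 + 10)*(49 + (((-2 - 1)**2)**3 + (-1)**2 + 6*((-2 - 1)**2)**2 + 8*(-2 - 1)**2 + 8*(-1) - ((-2 - 1)**2)**2 + 7*(-2 - 1)**2*(-1))) = sqrt(28)*(49 + (((-3)**2)**3 + 1 + 6*((-3)**2)**2 + 8*(-3)**2 - 8 - ((-3)**2)**2 + 7*(-3)**2*(-1))) = (2*sqrt(7))*(49 + (9**3 + 1 + 6*9**2 + 8*9 - 8 - 1*9**2 + 7*9*(-1))) = (2*sqrt(7))*(49 + (729 + 1 + 6*81 + 72 - 8 - 1*81 - 63)) = (2*sqrt(7))*(49 + (729 + 1 + 486 + 72 - 8 - 81 - 63)) = (2*sqrt(7))*(49 + 1136) = (2*sqrt(7))*1185 = 2370*sqrt(7)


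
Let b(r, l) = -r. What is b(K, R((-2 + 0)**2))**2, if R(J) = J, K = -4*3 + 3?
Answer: 81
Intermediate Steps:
K = -9 (K = -12 + 3 = -9)
b(K, R((-2 + 0)**2))**2 = (-1*(-9))**2 = 9**2 = 81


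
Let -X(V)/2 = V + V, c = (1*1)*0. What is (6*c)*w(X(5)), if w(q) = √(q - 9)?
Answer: 0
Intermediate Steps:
c = 0 (c = 1*0 = 0)
X(V) = -4*V (X(V) = -2*(V + V) = -4*V)
w(q) = √(-9 + q)
(6*c)*w(X(5)) = (6*0)*√(-9 - 4*5) = 0*√(-9 - 20) = 0*√(-29) = 0*(I*√29) = 0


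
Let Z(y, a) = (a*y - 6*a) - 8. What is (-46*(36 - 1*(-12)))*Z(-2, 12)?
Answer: 229632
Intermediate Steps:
Z(y, a) = -8 - 6*a + a*y (Z(y, a) = (-6*a + a*y) - 8 = -8 - 6*a + a*y)
(-46*(36 - 1*(-12)))*Z(-2, 12) = (-46*(36 - 1*(-12)))*(-8 - 6*12 + 12*(-2)) = (-46*(36 + 12))*(-8 - 72 - 24) = -46*48*(-104) = -2208*(-104) = 229632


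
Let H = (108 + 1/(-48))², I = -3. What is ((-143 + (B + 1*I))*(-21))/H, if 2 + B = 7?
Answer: 6822144/26863489 ≈ 0.25396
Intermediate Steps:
B = 5 (B = -2 + 7 = 5)
H = 26863489/2304 (H = (108 - 1/48)² = (5183/48)² = 26863489/2304 ≈ 11660.)
((-143 + (B + 1*I))*(-21))/H = ((-143 + (5 + 1*(-3)))*(-21))/(26863489/2304) = ((-143 + (5 - 3))*(-21))*(2304/26863489) = ((-143 + 2)*(-21))*(2304/26863489) = -141*(-21)*(2304/26863489) = 2961*(2304/26863489) = 6822144/26863489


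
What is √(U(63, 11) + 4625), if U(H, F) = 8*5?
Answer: √4665 ≈ 68.301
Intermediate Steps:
U(H, F) = 40
√(U(63, 11) + 4625) = √(40 + 4625) = √4665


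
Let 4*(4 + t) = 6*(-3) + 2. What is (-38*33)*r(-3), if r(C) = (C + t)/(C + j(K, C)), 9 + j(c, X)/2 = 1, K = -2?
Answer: -726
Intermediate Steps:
j(c, X) = -16 (j(c, X) = -18 + 2*1 = -18 + 2 = -16)
t = -8 (t = -4 + (6*(-3) + 2)/4 = -4 + (-18 + 2)/4 = -4 + (¼)*(-16) = -4 - 4 = -8)
r(C) = (-8 + C)/(-16 + C) (r(C) = (C - 8)/(C - 16) = (-8 + C)/(-16 + C))
(-38*33)*r(-3) = (-38*33)*((-8 - 3)/(-16 - 3)) = -1254*(-11)/(-19) = -(-66)*(-11) = -1254*11/19 = -726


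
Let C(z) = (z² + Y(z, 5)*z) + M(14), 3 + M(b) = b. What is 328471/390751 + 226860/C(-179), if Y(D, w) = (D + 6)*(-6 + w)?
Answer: 17800432579/84792967 ≈ 209.93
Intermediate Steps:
Y(D, w) = (-6 + w)*(6 + D) (Y(D, w) = (6 + D)*(-6 + w) = (-6 + w)*(6 + D))
M(b) = -3 + b
C(z) = 11 + z² + z*(-6 - z) (C(z) = (z² + (-36 - 6*z + 6*5 + z*5)*z) + (-3 + 14) = (z² + (-36 - 6*z + 30 + 5*z)*z) + 11 = (z² + (-6 - z)*z) + 11 = (z² + z*(-6 - z)) + 11 = 11 + z² + z*(-6 - z))
328471/390751 + 226860/C(-179) = 328471/390751 + 226860/(11 - 6*(-179)) = 328471*(1/390751) + 226860/(11 + 1074) = 328471/390751 + 226860/1085 = 328471/390751 + 226860*(1/1085) = 328471/390751 + 45372/217 = 17800432579/84792967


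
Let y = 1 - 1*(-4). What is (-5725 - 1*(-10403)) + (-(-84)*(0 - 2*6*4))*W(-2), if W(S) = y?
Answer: -15482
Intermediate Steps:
y = 5 (y = 1 + 4 = 5)
W(S) = 5
(-5725 - 1*(-10403)) + (-(-84)*(0 - 2*6*4))*W(-2) = (-5725 - 1*(-10403)) - (-84)*(0 - 2*6*4)*5 = (-5725 + 10403) - (-84)*(0 - 12*4)*5 = 4678 - (-84)*(0 - 48)*5 = 4678 - (-84)*(-48)*5 = 4678 - 28*144*5 = 4678 - 4032*5 = 4678 - 20160 = -15482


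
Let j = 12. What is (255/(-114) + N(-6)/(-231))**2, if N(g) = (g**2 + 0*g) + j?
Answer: 51165409/8561476 ≈ 5.9762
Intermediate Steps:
N(g) = 12 + g**2 (N(g) = (g**2 + 0*g) + 12 = (g**2 + 0) + 12 = g**2 + 12 = 12 + g**2)
(255/(-114) + N(-6)/(-231))**2 = (255/(-114) + (12 + (-6)**2)/(-231))**2 = (255*(-1/114) + (12 + 36)*(-1/231))**2 = (-85/38 + 48*(-1/231))**2 = (-85/38 - 16/77)**2 = (-7153/2926)**2 = 51165409/8561476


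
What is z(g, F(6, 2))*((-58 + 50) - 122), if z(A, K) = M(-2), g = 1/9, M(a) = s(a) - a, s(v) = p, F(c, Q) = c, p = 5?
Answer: -910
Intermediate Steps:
s(v) = 5
M(a) = 5 - a
g = 1/9 ≈ 0.11111
z(A, K) = 7 (z(A, K) = 5 - 1*(-2) = 5 + 2 = 7)
z(g, F(6, 2))*((-58 + 50) - 122) = 7*((-58 + 50) - 122) = 7*(-8 - 122) = 7*(-130) = -910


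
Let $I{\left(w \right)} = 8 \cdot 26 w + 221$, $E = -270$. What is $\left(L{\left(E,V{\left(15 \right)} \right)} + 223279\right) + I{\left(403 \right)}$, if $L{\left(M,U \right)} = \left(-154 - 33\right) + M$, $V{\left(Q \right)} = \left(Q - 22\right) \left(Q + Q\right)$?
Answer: $306867$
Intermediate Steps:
$I{\left(w \right)} = 221 + 208 w$ ($I{\left(w \right)} = 208 w + 221 = 221 + 208 w$)
$V{\left(Q \right)} = 2 Q \left(-22 + Q\right)$ ($V{\left(Q \right)} = \left(-22 + Q\right) 2 Q = 2 Q \left(-22 + Q\right)$)
$L{\left(M,U \right)} = -187 + M$
$\left(L{\left(E,V{\left(15 \right)} \right)} + 223279\right) + I{\left(403 \right)} = \left(\left(-187 - 270\right) + 223279\right) + \left(221 + 208 \cdot 403\right) = \left(-457 + 223279\right) + \left(221 + 83824\right) = 222822 + 84045 = 306867$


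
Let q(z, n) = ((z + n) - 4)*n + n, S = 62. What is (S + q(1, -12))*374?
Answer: 86020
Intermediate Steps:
q(z, n) = n + n*(-4 + n + z) (q(z, n) = ((n + z) - 4)*n + n = (-4 + n + z)*n + n = n*(-4 + n + z) + n = n + n*(-4 + n + z))
(S + q(1, -12))*374 = (62 - 12*(-3 - 12 + 1))*374 = (62 - 12*(-14))*374 = (62 + 168)*374 = 230*374 = 86020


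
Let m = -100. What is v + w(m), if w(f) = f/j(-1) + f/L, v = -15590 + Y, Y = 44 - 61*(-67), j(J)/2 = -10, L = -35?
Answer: -80158/7 ≈ -11451.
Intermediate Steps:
j(J) = -20 (j(J) = 2*(-10) = -20)
Y = 4131 (Y = 44 + 4087 = 4131)
v = -11459 (v = -15590 + 4131 = -11459)
w(f) = -11*f/140 (w(f) = f/(-20) + f/(-35) = f*(-1/20) + f*(-1/35) = -f/20 - f/35 = -11*f/140)
v + w(m) = -11459 - 11/140*(-100) = -11459 + 55/7 = -80158/7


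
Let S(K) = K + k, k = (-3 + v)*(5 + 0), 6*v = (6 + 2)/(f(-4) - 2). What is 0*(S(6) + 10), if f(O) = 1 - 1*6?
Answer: 0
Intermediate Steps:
f(O) = -5 (f(O) = 1 - 6 = -5)
v = -4/21 (v = ((6 + 2)/(-5 - 2))/6 = (8/(-7))/6 = (8*(-⅐))/6 = (⅙)*(-8/7) = -4/21 ≈ -0.19048)
k = -335/21 (k = (-3 - 4/21)*(5 + 0) = -67/21*5 = -335/21 ≈ -15.952)
S(K) = -335/21 + K (S(K) = K - 335/21 = -335/21 + K)
0*(S(6) + 10) = 0*((-335/21 + 6) + 10) = 0*(-209/21 + 10) = 0*(1/21) = 0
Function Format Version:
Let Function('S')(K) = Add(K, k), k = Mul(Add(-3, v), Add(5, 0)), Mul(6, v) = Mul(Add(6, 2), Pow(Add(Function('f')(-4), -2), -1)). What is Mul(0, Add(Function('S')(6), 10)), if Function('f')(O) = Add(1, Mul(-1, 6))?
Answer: 0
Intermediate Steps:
Function('f')(O) = -5 (Function('f')(O) = Add(1, -6) = -5)
v = Rational(-4, 21) (v = Mul(Rational(1, 6), Mul(Add(6, 2), Pow(Add(-5, -2), -1))) = Mul(Rational(1, 6), Mul(8, Pow(-7, -1))) = Mul(Rational(1, 6), Mul(8, Rational(-1, 7))) = Mul(Rational(1, 6), Rational(-8, 7)) = Rational(-4, 21) ≈ -0.19048)
k = Rational(-335, 21) (k = Mul(Add(-3, Rational(-4, 21)), Add(5, 0)) = Mul(Rational(-67, 21), 5) = Rational(-335, 21) ≈ -15.952)
Function('S')(K) = Add(Rational(-335, 21), K) (Function('S')(K) = Add(K, Rational(-335, 21)) = Add(Rational(-335, 21), K))
Mul(0, Add(Function('S')(6), 10)) = Mul(0, Add(Add(Rational(-335, 21), 6), 10)) = Mul(0, Add(Rational(-209, 21), 10)) = Mul(0, Rational(1, 21)) = 0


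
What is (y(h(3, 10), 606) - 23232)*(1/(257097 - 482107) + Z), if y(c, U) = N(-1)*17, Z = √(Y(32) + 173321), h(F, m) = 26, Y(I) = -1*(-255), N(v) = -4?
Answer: 2330/22501 - 46600*√43394 ≈ -9.7073e+6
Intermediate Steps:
Y(I) = 255
Z = 2*√43394 (Z = √(255 + 173321) = √173576 = 2*√43394 ≈ 416.62)
y(c, U) = -68 (y(c, U) = -4*17 = -68)
(y(h(3, 10), 606) - 23232)*(1/(257097 - 482107) + Z) = (-68 - 23232)*(1/(257097 - 482107) + 2*√43394) = -23300*(1/(-225010) + 2*√43394) = -23300*(-1/225010 + 2*√43394) = 2330/22501 - 46600*√43394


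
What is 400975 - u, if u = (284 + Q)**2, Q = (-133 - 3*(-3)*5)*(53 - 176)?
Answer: -122986689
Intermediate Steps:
Q = 10824 (Q = (-133 + 9*5)*(-123) = (-133 + 45)*(-123) = -88*(-123) = 10824)
u = 123387664 (u = (284 + 10824)**2 = 11108**2 = 123387664)
400975 - u = 400975 - 1*123387664 = 400975 - 123387664 = -122986689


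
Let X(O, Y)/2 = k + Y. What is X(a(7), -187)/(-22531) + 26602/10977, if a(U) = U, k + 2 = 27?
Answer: 602926210/247322787 ≈ 2.4378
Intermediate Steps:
k = 25 (k = -2 + 27 = 25)
X(O, Y) = 50 + 2*Y (X(O, Y) = 2*(25 + Y) = 50 + 2*Y)
X(a(7), -187)/(-22531) + 26602/10977 = (50 + 2*(-187))/(-22531) + 26602/10977 = (50 - 374)*(-1/22531) + 26602*(1/10977) = -324*(-1/22531) + 26602/10977 = 324/22531 + 26602/10977 = 602926210/247322787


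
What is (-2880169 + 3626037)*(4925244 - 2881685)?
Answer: 1524225264212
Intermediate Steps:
(-2880169 + 3626037)*(4925244 - 2881685) = 745868*2043559 = 1524225264212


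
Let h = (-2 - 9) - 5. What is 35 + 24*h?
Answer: -349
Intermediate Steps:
h = -16 (h = -11 - 5 = -16)
35 + 24*h = 35 + 24*(-16) = 35 - 384 = -349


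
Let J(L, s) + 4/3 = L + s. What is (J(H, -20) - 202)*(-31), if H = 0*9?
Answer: 20770/3 ≈ 6923.3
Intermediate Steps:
H = 0
J(L, s) = -4/3 + L + s (J(L, s) = -4/3 + (L + s) = -4/3 + L + s)
(J(H, -20) - 202)*(-31) = ((-4/3 + 0 - 20) - 202)*(-31) = (-64/3 - 202)*(-31) = -670/3*(-31) = 20770/3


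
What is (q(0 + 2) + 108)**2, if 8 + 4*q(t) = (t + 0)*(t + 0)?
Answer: 11449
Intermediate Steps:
q(t) = -2 + t**2/4 (q(t) = -2 + ((t + 0)*(t + 0))/4 = -2 + (t*t)/4 = -2 + t**2/4)
(q(0 + 2) + 108)**2 = ((-2 + (0 + 2)**2/4) + 108)**2 = ((-2 + (1/4)*2**2) + 108)**2 = ((-2 + (1/4)*4) + 108)**2 = ((-2 + 1) + 108)**2 = (-1 + 108)**2 = 107**2 = 11449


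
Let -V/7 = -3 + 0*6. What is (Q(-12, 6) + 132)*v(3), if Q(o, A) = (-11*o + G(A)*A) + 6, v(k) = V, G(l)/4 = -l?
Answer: 2646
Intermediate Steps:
G(l) = -4*l (G(l) = 4*(-l) = -4*l)
V = 21 (V = -7*(-3 + 0*6) = -7*(-3 + 0) = -7*(-3) = 21)
v(k) = 21
Q(o, A) = 6 - 11*o - 4*A**2 (Q(o, A) = (-11*o + (-4*A)*A) + 6 = (-11*o - 4*A**2) + 6 = 6 - 11*o - 4*A**2)
(Q(-12, 6) + 132)*v(3) = ((6 - 11*(-12) - 4*6**2) + 132)*21 = ((6 + 132 - 4*36) + 132)*21 = ((6 + 132 - 144) + 132)*21 = (-6 + 132)*21 = 126*21 = 2646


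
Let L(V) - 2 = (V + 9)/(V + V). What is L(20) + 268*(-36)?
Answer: -385811/40 ≈ -9645.3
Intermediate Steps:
L(V) = 2 + (9 + V)/(2*V) (L(V) = 2 + (V + 9)/(V + V) = 2 + (9 + V)/((2*V)) = 2 + (9 + V)*(1/(2*V)) = 2 + (9 + V)/(2*V))
L(20) + 268*(-36) = (1/2)*(9 + 5*20)/20 + 268*(-36) = (1/2)*(1/20)*(9 + 100) - 9648 = (1/2)*(1/20)*109 - 9648 = 109/40 - 9648 = -385811/40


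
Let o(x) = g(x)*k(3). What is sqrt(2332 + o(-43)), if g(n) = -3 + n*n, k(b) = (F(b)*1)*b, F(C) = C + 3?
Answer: 2*sqrt(8890) ≈ 188.57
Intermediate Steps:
F(C) = 3 + C
k(b) = b*(3 + b) (k(b) = ((3 + b)*1)*b = (3 + b)*b = b*(3 + b))
g(n) = -3 + n**2
o(x) = -54 + 18*x**2 (o(x) = (-3 + x**2)*(3*(3 + 3)) = (-3 + x**2)*(3*6) = (-3 + x**2)*18 = -54 + 18*x**2)
sqrt(2332 + o(-43)) = sqrt(2332 + (-54 + 18*(-43)**2)) = sqrt(2332 + (-54 + 18*1849)) = sqrt(2332 + (-54 + 33282)) = sqrt(2332 + 33228) = sqrt(35560) = 2*sqrt(8890)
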